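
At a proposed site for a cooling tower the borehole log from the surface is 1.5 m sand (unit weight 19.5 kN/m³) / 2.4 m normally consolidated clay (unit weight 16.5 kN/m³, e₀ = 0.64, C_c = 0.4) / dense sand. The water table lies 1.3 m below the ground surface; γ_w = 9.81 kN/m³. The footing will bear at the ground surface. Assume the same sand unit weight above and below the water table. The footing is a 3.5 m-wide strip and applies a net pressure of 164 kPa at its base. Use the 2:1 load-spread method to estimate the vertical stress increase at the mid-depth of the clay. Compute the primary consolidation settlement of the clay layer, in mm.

S_c ≈ 327 mm

Mid-depth of clay below the ground surface: z = 1.5 + 2.4/2 = 2.7 m.
Total vertical stress at mid-clay: σ_v = 19.5×1.5 + 16.5×1.2 = 49.05 kPa.
Pore pressure: u = 9.81×(2.7 − 1.3) = 13.734 kPa.
Initial effective stress: σ'_0 = σ_v − u = 49.05 − 13.734 = 35.316 kPa.
Stress increase at mid-clay by the 2:1 spreading method:
Δσ = qB/(B+z) = 164×3.5/(3.5+2.7) = 92.581 kPa
Final effective stress: σ'_f = σ'_0 + Δσ = 35.316 + 92.581 = 127.9 kPa.
Normally consolidated clay, so the full stress increment lies on the virgin compression line:
S_c = C_c·H/(1+e₀)·log₁₀(σ'_f/σ'_0) = 0.4×2.4/(1+0.64)×log₁₀(127.9/35.316)
    = 0.58537 × 0.5589 = 0.3272 m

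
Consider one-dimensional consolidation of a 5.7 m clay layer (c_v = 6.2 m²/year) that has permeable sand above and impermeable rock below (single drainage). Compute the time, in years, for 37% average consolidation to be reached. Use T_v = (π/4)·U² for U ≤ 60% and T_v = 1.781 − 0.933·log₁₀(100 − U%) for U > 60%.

t ≈ 0.563 years

Drainage path length: H_d = H = 5.7 m (single drainage).
U ≤ 60%: T_v = (π/4)·U² = (π/4)×0.37² = 0.10752.
t = T_v·H_d²/c_v = 0.10752×5.7²/6.2 = 0.5634 years.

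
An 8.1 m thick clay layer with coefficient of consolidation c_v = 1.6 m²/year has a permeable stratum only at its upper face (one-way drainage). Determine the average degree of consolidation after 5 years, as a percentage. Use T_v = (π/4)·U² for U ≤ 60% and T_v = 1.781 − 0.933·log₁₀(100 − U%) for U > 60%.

Drainage path length: H_d = H = 8.1 m (single drainage).
T_v = c_v·t/H_d² = 1.6×5/8.1² = 0.12193.
T_v = 0.12193 corresponds to the U ≤ 60% branch:
U = √(4T_v/π) = 0.394

U ≈ 39.4 %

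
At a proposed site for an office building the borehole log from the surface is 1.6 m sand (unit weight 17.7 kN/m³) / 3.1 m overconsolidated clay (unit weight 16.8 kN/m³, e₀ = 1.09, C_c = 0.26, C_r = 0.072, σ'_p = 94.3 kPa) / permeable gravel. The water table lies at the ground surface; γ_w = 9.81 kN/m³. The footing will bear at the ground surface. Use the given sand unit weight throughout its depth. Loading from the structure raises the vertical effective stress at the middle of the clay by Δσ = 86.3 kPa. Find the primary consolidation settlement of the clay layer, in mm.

S_c ≈ 90 mm

Mid-depth of clay below the ground surface: z = 1.6 + 3.1/2 = 3.15 m.
Total vertical stress at mid-clay: σ_v = 17.7×1.6 + 16.8×1.55 = 54.36 kPa.
Pore pressure: u = 9.81×(3.15 − 0) = 30.902 kPa.
Initial effective stress: σ'_0 = σ_v − u = 54.36 − 30.902 = 23.458 kPa.
Final effective stress: σ'_f = 23.458 + 86.3 = 109.76 kPa.
σ'_f = 109.76 > σ'_p = 94.3 kPa, so the stress path crosses the preconsolidation pressure — recompression up to σ'_p, then virgin compression beyond:
S_c = H/(1+e₀)·[C_r·log₁₀(σ'_p/σ'_0) + C_c·log₁₀(σ'_f/σ'_p)]
    = 3.1/2.09 × [0.072×log₁₀(94.3/23.458) + 0.26×log₁₀(109.76/94.3)]
    = 1.4833 × [0.043504 + 0.017142] = 0.08996 m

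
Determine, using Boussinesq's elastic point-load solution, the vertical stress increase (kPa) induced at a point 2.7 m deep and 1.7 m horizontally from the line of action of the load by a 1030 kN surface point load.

Δσ_z ≈ 29.3 kPa

Boussinesq vertical stress below a point load on an elastic half-space:
Δσ_z = 3P/(2πz²) · [1 + (r/z)²]^(−5/2)
r/z = 1.7/2.7 = 0.62963; [1+(r/z)²]^(−5/2) = 0.43396.
Δσ_z = 3×1030/(2π×2.7²) × 0.43396 = 67.461 × 0.43396 = 29.28 kPa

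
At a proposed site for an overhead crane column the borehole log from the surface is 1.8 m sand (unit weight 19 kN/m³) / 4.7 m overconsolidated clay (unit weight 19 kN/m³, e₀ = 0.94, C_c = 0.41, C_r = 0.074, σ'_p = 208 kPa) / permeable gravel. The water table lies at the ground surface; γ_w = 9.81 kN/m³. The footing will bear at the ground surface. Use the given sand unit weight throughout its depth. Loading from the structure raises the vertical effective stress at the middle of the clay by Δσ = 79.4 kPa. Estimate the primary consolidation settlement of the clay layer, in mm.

S_c ≈ 87.6 mm

Mid-depth of clay below the ground surface: z = 1.8 + 4.7/2 = 4.15 m.
Total vertical stress at mid-clay: σ_v = 19×1.8 + 19×2.35 = 78.85 kPa.
Pore pressure: u = 9.81×(4.15 − 0) = 40.712 kPa.
Initial effective stress: σ'_0 = σ_v − u = 78.85 − 40.712 = 38.138 kPa.
Final effective stress: σ'_f = 38.138 + 79.4 = 117.54 kPa.
σ'_f = 117.54 ≤ σ'_p = 208 kPa, so the clay remains overconsolidated and only the recompression index applies:
S_c = C_r·H/(1+e₀)·log₁₀(σ'_f/σ'_0) = 0.074×4.7/1.94×log₁₀(117.54/38.138)
    = 0.17928 × 0.48883 = 0.08764 m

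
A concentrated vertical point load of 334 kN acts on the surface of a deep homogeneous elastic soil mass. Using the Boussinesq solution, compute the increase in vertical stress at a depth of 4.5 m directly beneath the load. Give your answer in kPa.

Boussinesq vertical stress below a point load on an elastic half-space:
Δσ_z = 3P/(2πz²) · [1 + (r/z)²]^(−5/2)
r/z = 0/4.5 = 0; [1+(r/z)²]^(−5/2) = 1.
Δσ_z = 3×334/(2π×4.5²) × 1 = 7.8752 × 1 = 7.875 kPa

Δσ_z ≈ 7.88 kPa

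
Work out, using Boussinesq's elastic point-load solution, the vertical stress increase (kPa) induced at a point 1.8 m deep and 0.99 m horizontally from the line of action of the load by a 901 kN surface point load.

Boussinesq vertical stress below a point load on an elastic half-space:
Δσ_z = 3P/(2πz²) · [1 + (r/z)²]^(−5/2)
r/z = 0.99/1.8 = 0.55; [1+(r/z)²]^(−5/2) = 0.51648.
Δσ_z = 3×901/(2π×1.8²) × 0.51648 = 132.78 × 0.51648 = 68.58 kPa

Δσ_z ≈ 68.6 kPa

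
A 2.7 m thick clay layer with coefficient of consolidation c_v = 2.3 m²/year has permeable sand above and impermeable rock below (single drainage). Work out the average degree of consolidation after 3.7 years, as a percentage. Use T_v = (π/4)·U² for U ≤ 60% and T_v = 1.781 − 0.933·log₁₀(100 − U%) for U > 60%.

U ≈ 95.5 %

Drainage path length: H_d = H = 2.7 m (single drainage).
T_v = c_v·t/H_d² = 2.3×3.7/2.7² = 1.1674.
T_v = 1.1674 corresponds to the U > 60% branch:
U = 1 − 10^((1.781 − T_v)/0.933)/100 = 0.9545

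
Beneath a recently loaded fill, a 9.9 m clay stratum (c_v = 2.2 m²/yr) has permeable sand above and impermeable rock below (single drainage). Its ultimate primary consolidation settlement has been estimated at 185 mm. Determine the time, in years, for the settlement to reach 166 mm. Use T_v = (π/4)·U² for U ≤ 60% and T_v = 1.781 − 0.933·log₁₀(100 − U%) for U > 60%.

t ≈ 37.3 years

Drainage path length: H_d = H = 9.9 m (single drainage).
U = S(t)/S_ult = 166/185 = 0.8973.
U > 60%: T_v = 1.781 − 0.933·log₁₀(100 − 89.73) = 0.83719.
t = T_v·H_d²/c_v = 0.83719×9.9²/2.2 = 37.3 years.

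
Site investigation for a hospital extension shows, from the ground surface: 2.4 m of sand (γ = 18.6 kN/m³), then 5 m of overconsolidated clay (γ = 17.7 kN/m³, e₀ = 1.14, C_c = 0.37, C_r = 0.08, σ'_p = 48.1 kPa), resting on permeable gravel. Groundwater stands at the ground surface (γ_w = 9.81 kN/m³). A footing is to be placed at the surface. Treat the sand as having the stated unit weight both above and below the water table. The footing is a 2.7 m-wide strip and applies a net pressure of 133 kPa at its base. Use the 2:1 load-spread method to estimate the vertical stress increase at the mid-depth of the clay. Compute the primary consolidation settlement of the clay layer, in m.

S_c ≈ 0.24 m

Mid-depth of clay below the ground surface: z = 2.4 + 5/2 = 4.9 m.
Total vertical stress at mid-clay: σ_v = 18.6×2.4 + 17.7×2.5 = 88.89 kPa.
Pore pressure: u = 9.81×(4.9 − 0) = 48.069 kPa.
Initial effective stress: σ'_0 = σ_v − u = 88.89 − 48.069 = 40.821 kPa.
Stress increase at mid-clay by the 2:1 spreading method:
Δσ = qB/(B+z) = 133×2.7/(2.7+4.9) = 47.25 kPa
Final effective stress: σ'_f = 40.821 + 47.25 = 88.071 kPa.
σ'_f = 88.071 > σ'_p = 48.1 kPa, so the stress path crosses the preconsolidation pressure — recompression up to σ'_p, then virgin compression beyond:
S_c = H/(1+e₀)·[C_r·log₁₀(σ'_p/σ'_0) + C_c·log₁₀(σ'_f/σ'_p)]
    = 5/2.14 × [0.08×log₁₀(48.1/40.821) + 0.37×log₁₀(88.071/48.1)]
    = 2.3364 × [0.0057009 + 0.097195] = 0.2404 m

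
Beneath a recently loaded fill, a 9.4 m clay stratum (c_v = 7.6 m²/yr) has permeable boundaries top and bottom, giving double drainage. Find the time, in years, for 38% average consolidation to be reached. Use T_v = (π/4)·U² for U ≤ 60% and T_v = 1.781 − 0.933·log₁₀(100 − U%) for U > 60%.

Drainage path length: H_d = H/2 = 4.7 m (double drainage).
U ≤ 60%: T_v = (π/4)·U² = (π/4)×0.38² = 0.11341.
t = T_v·H_d²/c_v = 0.11341×4.7²/7.6 = 0.3296 years.

t ≈ 0.33 years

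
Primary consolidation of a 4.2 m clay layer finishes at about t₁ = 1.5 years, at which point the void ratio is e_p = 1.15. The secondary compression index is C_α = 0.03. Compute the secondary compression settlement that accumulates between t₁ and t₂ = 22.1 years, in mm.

Secondary compression: S_s = C_α·H/(1+e_p)·log₁₀(t₂/t₁)
S_s = 0.03×4.2/(1+1.15)×log₁₀(22.1/1.5)
    = 0.0586 × 1.168 = 0.06847 m

S_s ≈ 68.5 mm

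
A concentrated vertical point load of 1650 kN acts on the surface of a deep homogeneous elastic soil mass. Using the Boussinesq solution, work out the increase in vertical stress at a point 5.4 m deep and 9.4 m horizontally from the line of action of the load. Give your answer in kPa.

Δσ_z ≈ 0.829 kPa

Boussinesq vertical stress below a point load on an elastic half-space:
Δσ_z = 3P/(2πz²) · [1 + (r/z)²]^(−5/2)
r/z = 9.4/5.4 = 1.7407; [1+(r/z)²]^(−5/2) = 0.030668.
Δσ_z = 3×1650/(2π×5.4²) × 0.030668 = 27.017 × 0.030668 = 0.8286 kPa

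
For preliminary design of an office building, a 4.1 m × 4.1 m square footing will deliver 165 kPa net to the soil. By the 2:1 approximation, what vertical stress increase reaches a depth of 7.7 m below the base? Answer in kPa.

By the 2:1 method the load spreads at 1 horizontal : 2 vertical, so at depth z the loaded area has grown by z in each plan dimension:
Δσ = qBL/((B+z)(L+z)) = 165×4.1×4.1/((4.1+7.7)(4.1+7.7)) = 19.92 kPa

Δσ_z ≈ 19.9 kPa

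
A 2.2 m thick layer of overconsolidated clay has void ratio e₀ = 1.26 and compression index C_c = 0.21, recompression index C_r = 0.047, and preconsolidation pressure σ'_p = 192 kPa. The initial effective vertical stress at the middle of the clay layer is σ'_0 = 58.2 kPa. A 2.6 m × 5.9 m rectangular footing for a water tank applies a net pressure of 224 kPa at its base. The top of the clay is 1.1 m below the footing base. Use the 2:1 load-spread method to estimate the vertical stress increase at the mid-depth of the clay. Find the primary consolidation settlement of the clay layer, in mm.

S_c ≈ 18.4 mm

Mid-depth of clay below the footing base: z = 1.1 + 2.2/2 = 2.2 m.
Stress increase at mid-clay by the 2:1 spreading method:
Δσ = qBL/((B+z)(L+z)) = 224×2.6×5.9/((2.6+2.2)(5.9+2.2)) = 88.379 kPa
Final effective stress: σ'_f = 58.2 + 88.379 = 146.58 kPa.
σ'_f = 146.58 ≤ σ'_p = 192 kPa, so the clay remains overconsolidated and only the recompression index applies:
S_c = C_r·H/(1+e₀)·log₁₀(σ'_f/σ'_0) = 0.047×2.2/2.26×log₁₀(146.58/58.2)
    = 0.045752 × 0.40115 = 0.01835 m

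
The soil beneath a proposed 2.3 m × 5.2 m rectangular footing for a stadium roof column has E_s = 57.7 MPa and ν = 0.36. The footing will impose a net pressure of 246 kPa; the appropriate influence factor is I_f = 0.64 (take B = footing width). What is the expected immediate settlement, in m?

S_e ≈ 0.00546 m

Immediate (elastic) settlement: S_e = q·B·(1−ν²)/E_s · I_f.
E_s = 57.7 MPa = 57700 kPa.
S_e = 246 × 2.3 × (1 − 0.36²) / 57700 × 0.64
    = 246 × 2.3 × 0.8704 / 57700 × 0.64
    = 0.005462 m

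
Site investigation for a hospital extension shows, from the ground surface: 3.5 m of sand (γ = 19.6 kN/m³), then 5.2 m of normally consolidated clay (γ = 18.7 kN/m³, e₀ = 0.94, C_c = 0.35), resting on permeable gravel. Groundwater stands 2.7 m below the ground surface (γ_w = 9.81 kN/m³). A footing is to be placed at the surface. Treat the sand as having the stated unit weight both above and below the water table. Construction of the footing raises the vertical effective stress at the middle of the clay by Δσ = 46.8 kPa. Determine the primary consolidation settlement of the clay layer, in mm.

S_c ≈ 181 mm

Mid-depth of clay below the ground surface: z = 3.5 + 5.2/2 = 6.1 m.
Total vertical stress at mid-clay: σ_v = 19.6×3.5 + 18.7×2.6 = 117.22 kPa.
Pore pressure: u = 9.81×(6.1 − 2.7) = 33.354 kPa.
Initial effective stress: σ'_0 = σ_v − u = 117.22 − 33.354 = 83.866 kPa.
Final effective stress: σ'_f = σ'_0 + Δσ = 83.866 + 46.8 = 130.67 kPa.
Normally consolidated clay, so the full stress increment lies on the virgin compression line:
S_c = C_c·H/(1+e₀)·log₁₀(σ'_f/σ'_0) = 0.35×5.2/(1+0.94)×log₁₀(130.67/83.866)
    = 0.93814 × 0.19259 = 0.1807 m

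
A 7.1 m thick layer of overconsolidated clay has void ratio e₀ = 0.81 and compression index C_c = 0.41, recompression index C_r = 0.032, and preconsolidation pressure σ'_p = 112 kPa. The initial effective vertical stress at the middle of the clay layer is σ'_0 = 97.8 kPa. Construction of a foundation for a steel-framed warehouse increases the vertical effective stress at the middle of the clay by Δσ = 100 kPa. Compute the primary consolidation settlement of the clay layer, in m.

Final effective stress: σ'_f = 97.8 + 100 = 197.8 kPa.
σ'_f = 197.8 > σ'_p = 112 kPa, so the stress path crosses the preconsolidation pressure — recompression up to σ'_p, then virgin compression beyond:
S_c = H/(1+e₀)·[C_r·log₁₀(σ'_p/σ'_0) + C_c·log₁₀(σ'_f/σ'_p)]
    = 7.1/1.81 × [0.032×log₁₀(112/97.8) + 0.41×log₁₀(197.8/112)]
    = 3.9227 × [0.0018841 + 0.10127] = 0.4046 m

S_c ≈ 0.405 m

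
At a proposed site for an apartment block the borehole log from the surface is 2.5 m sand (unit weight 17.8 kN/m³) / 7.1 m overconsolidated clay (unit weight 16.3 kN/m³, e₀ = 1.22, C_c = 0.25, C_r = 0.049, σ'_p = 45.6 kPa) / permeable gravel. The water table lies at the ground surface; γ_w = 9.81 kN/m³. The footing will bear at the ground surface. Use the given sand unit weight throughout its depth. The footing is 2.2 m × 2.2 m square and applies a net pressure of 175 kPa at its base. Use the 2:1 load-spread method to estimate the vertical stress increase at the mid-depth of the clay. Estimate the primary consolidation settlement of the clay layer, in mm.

Mid-depth of clay below the ground surface: z = 2.5 + 7.1/2 = 6.05 m.
Total vertical stress at mid-clay: σ_v = 17.8×2.5 + 16.3×3.55 = 102.37 kPa.
Pore pressure: u = 9.81×(6.05 − 0) = 59.351 kPa.
Initial effective stress: σ'_0 = σ_v − u = 102.37 − 59.351 = 43.019 kPa.
Stress increase at mid-clay by the 2:1 spreading method:
Δσ = qBL/((B+z)(L+z)) = 175×2.2×2.2/((2.2+6.05)(2.2+6.05)) = 12.444 kPa
Final effective stress: σ'_f = 43.019 + 12.444 = 55.463 kPa.
σ'_f = 55.463 > σ'_p = 45.6 kPa, so the stress path crosses the preconsolidation pressure — recompression up to σ'_p, then virgin compression beyond:
S_c = H/(1+e₀)·[C_r·log₁₀(σ'_p/σ'_0) + C_c·log₁₀(σ'_f/σ'_p)]
    = 7.1/2.22 × [0.049×log₁₀(45.6/43.019) + 0.25×log₁₀(55.463/45.6)]
    = 3.1982 × [0.0012399 + 0.02126] = 0.07196 m

S_c ≈ 72 mm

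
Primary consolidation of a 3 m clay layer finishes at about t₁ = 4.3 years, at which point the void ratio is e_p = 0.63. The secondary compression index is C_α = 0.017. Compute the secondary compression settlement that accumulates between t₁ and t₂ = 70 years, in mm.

Secondary compression: S_s = C_α·H/(1+e_p)·log₁₀(t₂/t₁)
S_s = 0.017×3/(1+0.63)×log₁₀(70/4.3)
    = 0.03129 × 1.212 = 0.03791 m

S_s ≈ 37.9 mm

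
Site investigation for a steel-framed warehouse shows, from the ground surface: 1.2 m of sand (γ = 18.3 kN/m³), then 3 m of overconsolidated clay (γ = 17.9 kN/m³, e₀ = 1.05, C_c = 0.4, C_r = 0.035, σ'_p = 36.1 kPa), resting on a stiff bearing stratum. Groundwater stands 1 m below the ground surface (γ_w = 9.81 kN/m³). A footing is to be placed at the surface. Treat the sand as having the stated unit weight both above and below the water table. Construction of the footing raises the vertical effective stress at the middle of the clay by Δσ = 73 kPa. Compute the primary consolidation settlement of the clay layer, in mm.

Mid-depth of clay below the ground surface: z = 1.2 + 3/2 = 2.7 m.
Total vertical stress at mid-clay: σ_v = 18.3×1.2 + 17.9×1.5 = 48.81 kPa.
Pore pressure: u = 9.81×(2.7 − 1) = 16.677 kPa.
Initial effective stress: σ'_0 = σ_v − u = 48.81 − 16.677 = 32.133 kPa.
Final effective stress: σ'_f = 32.133 + 73 = 105.13 kPa.
σ'_f = 105.13 > σ'_p = 36.1 kPa, so the stress path crosses the preconsolidation pressure — recompression up to σ'_p, then virgin compression beyond:
S_c = H/(1+e₀)·[C_r·log₁₀(σ'_p/σ'_0) + C_c·log₁₀(σ'_f/σ'_p)]
    = 3/2.05 × [0.035×log₁₀(36.1/32.133) + 0.4×log₁₀(105.13/36.1)]
    = 1.4634 × [0.0017695 + 0.18569] = 0.2743 m

S_c ≈ 274 mm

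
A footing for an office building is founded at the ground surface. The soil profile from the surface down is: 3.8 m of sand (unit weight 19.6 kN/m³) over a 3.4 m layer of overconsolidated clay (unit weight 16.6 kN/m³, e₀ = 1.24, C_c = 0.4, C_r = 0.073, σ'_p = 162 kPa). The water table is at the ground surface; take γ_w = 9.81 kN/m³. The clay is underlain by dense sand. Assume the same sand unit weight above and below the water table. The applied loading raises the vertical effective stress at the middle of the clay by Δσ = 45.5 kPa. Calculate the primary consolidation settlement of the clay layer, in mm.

S_c ≈ 31.7 mm

Mid-depth of clay below the ground surface: z = 3.8 + 3.4/2 = 5.5 m.
Total vertical stress at mid-clay: σ_v = 19.6×3.8 + 16.6×1.7 = 102.7 kPa.
Pore pressure: u = 9.81×(5.5 − 0) = 53.955 kPa.
Initial effective stress: σ'_0 = σ_v − u = 102.7 − 53.955 = 48.745 kPa.
Final effective stress: σ'_f = 48.745 + 45.5 = 94.245 kPa.
σ'_f = 94.245 ≤ σ'_p = 162 kPa, so the clay remains overconsolidated and only the recompression index applies:
S_c = C_r·H/(1+e₀)·log₁₀(σ'_f/σ'_0) = 0.073×3.4/2.24×log₁₀(94.245/48.745)
    = 0.11081 × 0.28633 = 0.03173 m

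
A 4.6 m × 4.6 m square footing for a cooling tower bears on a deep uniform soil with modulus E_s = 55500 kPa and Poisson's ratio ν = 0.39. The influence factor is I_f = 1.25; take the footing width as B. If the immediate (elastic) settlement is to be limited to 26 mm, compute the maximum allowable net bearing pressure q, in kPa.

q ≈ 296 kPa

S_e = q·B·(1−ν²)/E_s · I_f  ⇒  q = S_e·E_s / (B·(1−ν²)·I_f).
q = 0.026 × 55500 / (4.6 × 0.8479 × 1.25) = 296 kPa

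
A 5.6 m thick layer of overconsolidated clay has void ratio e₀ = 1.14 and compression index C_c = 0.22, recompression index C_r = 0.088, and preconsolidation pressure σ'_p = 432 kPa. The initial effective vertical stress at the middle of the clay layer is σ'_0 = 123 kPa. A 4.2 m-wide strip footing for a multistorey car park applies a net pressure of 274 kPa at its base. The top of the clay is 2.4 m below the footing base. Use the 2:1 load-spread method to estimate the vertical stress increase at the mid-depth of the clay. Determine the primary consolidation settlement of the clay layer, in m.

S_c ≈ 0.0691 m

Mid-depth of clay below the footing base: z = 2.4 + 5.6/2 = 5.2 m.
Stress increase at mid-clay by the 2:1 spreading method:
Δσ = qB/(B+z) = 274×4.2/(4.2+5.2) = 122.43 kPa
Final effective stress: σ'_f = 123 + 122.43 = 245.43 kPa.
σ'_f = 245.43 ≤ σ'_p = 432 kPa, so the clay remains overconsolidated and only the recompression index applies:
S_c = C_r·H/(1+e₀)·log₁₀(σ'_f/σ'_0) = 0.088×5.6/2.14×log₁₀(245.43/123)
    = 0.23028 × 0.30002 = 0.06909 m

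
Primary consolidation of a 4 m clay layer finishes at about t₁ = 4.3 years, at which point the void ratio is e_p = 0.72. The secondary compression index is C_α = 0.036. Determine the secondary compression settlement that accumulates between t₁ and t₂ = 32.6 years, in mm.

S_s ≈ 73.7 mm

Secondary compression: S_s = C_α·H/(1+e_p)·log₁₀(t₂/t₁)
S_s = 0.036×4/(1+0.72)×log₁₀(32.6/4.3)
    = 0.08372 × 0.8797 = 0.07365 m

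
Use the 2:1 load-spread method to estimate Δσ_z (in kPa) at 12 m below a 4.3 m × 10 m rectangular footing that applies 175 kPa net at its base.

By the 2:1 method the load spreads at 1 horizontal : 2 vertical, so at depth z the loaded area has grown by z in each plan dimension:
Δσ = qBL/((B+z)(L+z)) = 175×4.3×10/((4.3+12)(10+12)) = 20.984 kPa

Δσ_z ≈ 21 kPa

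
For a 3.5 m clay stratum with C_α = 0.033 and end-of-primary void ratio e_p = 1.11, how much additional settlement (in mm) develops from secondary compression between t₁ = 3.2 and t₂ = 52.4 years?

S_s ≈ 66.5 mm

Secondary compression: S_s = C_α·H/(1+e_p)·log₁₀(t₂/t₁)
S_s = 0.033×3.5/(1+1.11)×log₁₀(52.4/3.2)
    = 0.05474 × 1.214 = 0.06646 m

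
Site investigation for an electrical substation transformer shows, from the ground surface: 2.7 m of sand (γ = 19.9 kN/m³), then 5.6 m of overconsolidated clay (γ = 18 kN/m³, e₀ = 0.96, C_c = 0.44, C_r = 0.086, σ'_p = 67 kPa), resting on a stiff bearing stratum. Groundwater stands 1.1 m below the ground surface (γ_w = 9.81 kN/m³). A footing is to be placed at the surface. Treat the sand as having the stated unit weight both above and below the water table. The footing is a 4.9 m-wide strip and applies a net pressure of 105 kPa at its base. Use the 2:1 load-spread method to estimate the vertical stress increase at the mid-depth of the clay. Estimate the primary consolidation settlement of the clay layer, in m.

S_c ≈ 0.283 m

Mid-depth of clay below the ground surface: z = 2.7 + 5.6/2 = 5.5 m.
Total vertical stress at mid-clay: σ_v = 19.9×2.7 + 18×2.8 = 104.13 kPa.
Pore pressure: u = 9.81×(5.5 − 1.1) = 43.164 kPa.
Initial effective stress: σ'_0 = σ_v − u = 104.13 − 43.164 = 60.966 kPa.
Stress increase at mid-clay by the 2:1 spreading method:
Δσ = qB/(B+z) = 105×4.9/(4.9+5.5) = 49.471 kPa
Final effective stress: σ'_f = 60.966 + 49.471 = 110.44 kPa.
σ'_f = 110.44 > σ'_p = 67 kPa, so the stress path crosses the preconsolidation pressure — recompression up to σ'_p, then virgin compression beyond:
S_c = H/(1+e₀)·[C_r·log₁₀(σ'_p/σ'_0) + C_c·log₁₀(σ'_f/σ'_p)]
    = 5.6/1.96 × [0.086×log₁₀(67/60.966) + 0.44×log₁₀(110.44/67)]
    = 2.8571 × [0.0035249 + 0.095503] = 0.2829 m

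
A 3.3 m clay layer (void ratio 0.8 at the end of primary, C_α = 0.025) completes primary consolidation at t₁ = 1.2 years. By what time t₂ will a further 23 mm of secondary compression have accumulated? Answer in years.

t₂ ≈ 3.81 years

S_s = C_α·H/(1+e_p)·log₁₀(t₂/t₁) ⇒ log₁₀(t₂/t₁) = S_s·(1+e_p)/(C_α·H).
log₁₀(t₂/t₁) = 0.023 × (1+0.8) / (0.025×3.3) = 0.5018
t₂ = t₁ × 10^0.5018 = 1.2 × 3.176 = 3.811 years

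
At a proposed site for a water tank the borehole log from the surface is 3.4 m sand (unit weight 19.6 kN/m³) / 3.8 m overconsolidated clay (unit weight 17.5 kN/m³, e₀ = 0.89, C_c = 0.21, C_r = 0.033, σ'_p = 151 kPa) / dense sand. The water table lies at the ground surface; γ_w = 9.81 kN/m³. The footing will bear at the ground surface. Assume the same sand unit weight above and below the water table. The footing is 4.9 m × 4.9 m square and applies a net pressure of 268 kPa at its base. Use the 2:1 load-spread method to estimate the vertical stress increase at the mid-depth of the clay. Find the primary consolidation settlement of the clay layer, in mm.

Mid-depth of clay below the ground surface: z = 3.4 + 3.8/2 = 5.3 m.
Total vertical stress at mid-clay: σ_v = 19.6×3.4 + 17.5×1.9 = 99.89 kPa.
Pore pressure: u = 9.81×(5.3 − 0) = 51.993 kPa.
Initial effective stress: σ'_0 = σ_v − u = 99.89 − 51.993 = 47.897 kPa.
Stress increase at mid-clay by the 2:1 spreading method:
Δσ = qBL/((B+z)(L+z)) = 268×4.9×4.9/((4.9+5.3)(4.9+5.3)) = 61.848 kPa
Final effective stress: σ'_f = 47.897 + 61.848 = 109.75 kPa.
σ'_f = 109.75 ≤ σ'_p = 151 kPa, so the clay remains overconsolidated and only the recompression index applies:
S_c = C_r·H/(1+e₀)·log₁₀(σ'_f/σ'_0) = 0.033×3.8/1.89×log₁₀(109.75/47.897)
    = 0.06635 × 0.3601 = 0.02389 m

S_c ≈ 23.9 mm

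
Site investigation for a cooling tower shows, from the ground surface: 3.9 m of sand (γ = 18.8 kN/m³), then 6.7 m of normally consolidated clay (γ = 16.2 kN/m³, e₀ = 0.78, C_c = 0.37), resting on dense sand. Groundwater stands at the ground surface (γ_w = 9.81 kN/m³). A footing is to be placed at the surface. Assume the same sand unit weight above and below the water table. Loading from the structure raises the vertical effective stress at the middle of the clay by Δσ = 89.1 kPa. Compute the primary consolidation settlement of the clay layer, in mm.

Mid-depth of clay below the ground surface: z = 3.9 + 6.7/2 = 7.25 m.
Total vertical stress at mid-clay: σ_v = 18.8×3.9 + 16.2×3.35 = 127.59 kPa.
Pore pressure: u = 9.81×(7.25 − 0) = 71.123 kPa.
Initial effective stress: σ'_0 = σ_v − u = 127.59 − 71.123 = 56.467 kPa.
Final effective stress: σ'_f = σ'_0 + Δσ = 56.467 + 89.1 = 145.57 kPa.
Normally consolidated clay, so the full stress increment lies on the virgin compression line:
S_c = C_c·H/(1+e₀)·log₁₀(σ'_f/σ'_0) = 0.37×6.7/(1+0.78)×log₁₀(145.57/56.467)
    = 1.3927 × 0.41128 = 0.5728 m

S_c ≈ 573 mm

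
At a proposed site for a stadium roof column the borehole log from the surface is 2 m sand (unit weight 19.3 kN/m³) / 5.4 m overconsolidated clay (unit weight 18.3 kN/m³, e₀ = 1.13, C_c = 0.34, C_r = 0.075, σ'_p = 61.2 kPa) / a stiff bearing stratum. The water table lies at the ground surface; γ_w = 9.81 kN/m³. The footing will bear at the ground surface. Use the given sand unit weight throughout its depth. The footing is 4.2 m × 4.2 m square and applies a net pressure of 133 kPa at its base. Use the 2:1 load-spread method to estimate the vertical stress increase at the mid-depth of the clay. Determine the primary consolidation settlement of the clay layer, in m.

S_c ≈ 0.0896 m

Mid-depth of clay below the ground surface: z = 2 + 5.4/2 = 4.7 m.
Total vertical stress at mid-clay: σ_v = 19.3×2 + 18.3×2.7 = 88.01 kPa.
Pore pressure: u = 9.81×(4.7 − 0) = 46.107 kPa.
Initial effective stress: σ'_0 = σ_v − u = 88.01 − 46.107 = 41.903 kPa.
Stress increase at mid-clay by the 2:1 spreading method:
Δσ = qBL/((B+z)(L+z)) = 133×4.2×4.2/((4.2+4.7)(4.2+4.7)) = 29.619 kPa
Final effective stress: σ'_f = 41.903 + 29.619 = 71.522 kPa.
σ'_f = 71.522 > σ'_p = 61.2 kPa, so the stress path crosses the preconsolidation pressure — recompression up to σ'_p, then virgin compression beyond:
S_c = H/(1+e₀)·[C_r·log₁₀(σ'_p/σ'_0) + C_c·log₁₀(σ'_f/σ'_p)]
    = 5.4/2.13 × [0.075×log₁₀(61.2/41.903) + 0.34×log₁₀(71.522/61.2)]
    = 2.5352 × [0.012338 + 0.023014] = 0.08962 m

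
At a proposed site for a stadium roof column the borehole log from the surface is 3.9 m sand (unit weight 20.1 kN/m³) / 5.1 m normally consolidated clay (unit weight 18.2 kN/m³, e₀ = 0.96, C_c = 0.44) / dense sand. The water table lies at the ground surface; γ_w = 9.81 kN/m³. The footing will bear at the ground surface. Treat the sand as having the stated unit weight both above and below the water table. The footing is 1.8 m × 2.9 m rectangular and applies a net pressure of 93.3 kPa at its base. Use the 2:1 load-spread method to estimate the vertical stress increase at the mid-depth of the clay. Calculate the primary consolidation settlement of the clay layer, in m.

Mid-depth of clay below the ground surface: z = 3.9 + 5.1/2 = 6.45 m.
Total vertical stress at mid-clay: σ_v = 20.1×3.9 + 18.2×2.55 = 124.8 kPa.
Pore pressure: u = 9.81×(6.45 − 0) = 63.275 kPa.
Initial effective stress: σ'_0 = σ_v − u = 124.8 − 63.275 = 61.525 kPa.
Stress increase at mid-clay by the 2:1 spreading method:
Δσ = qBL/((B+z)(L+z)) = 93.3×1.8×2.9/((1.8+6.45)(2.9+6.45)) = 6.3137 kPa
Final effective stress: σ'_f = σ'_0 + Δσ = 61.525 + 6.3137 = 67.839 kPa.
Normally consolidated clay, so the full stress increment lies on the virgin compression line:
S_c = C_c·H/(1+e₀)·log₁₀(σ'_f/σ'_0) = 0.44×5.1/(1+0.96)×log₁₀(67.839/61.525)
    = 1.1449 × 0.042428 = 0.04858 m

S_c ≈ 0.0486 m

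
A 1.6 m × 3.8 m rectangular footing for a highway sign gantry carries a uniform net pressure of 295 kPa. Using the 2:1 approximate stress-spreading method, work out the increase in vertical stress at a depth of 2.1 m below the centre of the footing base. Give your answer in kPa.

Δσ_z ≈ 82.2 kPa

By the 2:1 method the load spreads at 1 horizontal : 2 vertical, so at depth z the loaded area has grown by z in each plan dimension:
Δσ = qBL/((B+z)(L+z)) = 295×1.6×3.8/((1.6+2.1)(3.8+2.1)) = 82.162 kPa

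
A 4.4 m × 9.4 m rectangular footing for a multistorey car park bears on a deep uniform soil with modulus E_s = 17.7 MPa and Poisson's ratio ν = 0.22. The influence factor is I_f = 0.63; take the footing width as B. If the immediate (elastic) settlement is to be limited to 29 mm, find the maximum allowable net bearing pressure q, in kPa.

q ≈ 195 kPa

E_s = 17.7 MPa = 17700 kPa.
S_e = q·B·(1−ν²)/E_s · I_f  ⇒  q = S_e·E_s / (B·(1−ν²)·I_f).
q = 0.029 × 17700 / (4.4 × 0.9516 × 0.63) = 194.6 kPa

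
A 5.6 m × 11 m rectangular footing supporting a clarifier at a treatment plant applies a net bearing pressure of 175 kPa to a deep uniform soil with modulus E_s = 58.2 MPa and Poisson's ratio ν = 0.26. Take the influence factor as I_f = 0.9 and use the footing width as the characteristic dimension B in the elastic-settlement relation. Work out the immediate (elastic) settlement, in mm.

Immediate (elastic) settlement: S_e = q·B·(1−ν²)/E_s · I_f.
E_s = 58.2 MPa = 58200 kPa.
S_e = 175 × 5.6 × (1 − 0.26²) / 58200 × 0.9
    = 175 × 5.6 × 0.9324 / 58200 × 0.9
    = 0.01413 m = 14.13 mm

S_e ≈ 14.1 mm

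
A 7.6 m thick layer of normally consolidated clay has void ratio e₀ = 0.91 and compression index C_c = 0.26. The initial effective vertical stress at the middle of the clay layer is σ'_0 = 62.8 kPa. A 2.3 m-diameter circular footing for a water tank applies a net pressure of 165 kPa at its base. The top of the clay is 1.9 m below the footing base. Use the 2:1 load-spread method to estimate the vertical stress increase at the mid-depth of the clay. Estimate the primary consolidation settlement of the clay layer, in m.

Mid-depth of clay below the footing base: z = 1.9 + 7.6/2 = 5.7 m.
Stress increase at mid-clay by the 2:1 spreading method:
Δσ ≈ qD²/(D+z)² = 165×2.3²/(2.3+5.7)² = 13.638 kPa
Final effective stress: σ'_f = σ'_0 + Δσ = 62.8 + 13.638 = 76.438 kPa.
Normally consolidated clay, so the full stress increment lies on the virgin compression line:
S_c = C_c·H/(1+e₀)·log₁₀(σ'_f/σ'_0) = 0.26×7.6/(1+0.91)×log₁₀(76.438/62.8)
    = 1.0346 × 0.08535 = 0.0883 m

S_c ≈ 0.0883 m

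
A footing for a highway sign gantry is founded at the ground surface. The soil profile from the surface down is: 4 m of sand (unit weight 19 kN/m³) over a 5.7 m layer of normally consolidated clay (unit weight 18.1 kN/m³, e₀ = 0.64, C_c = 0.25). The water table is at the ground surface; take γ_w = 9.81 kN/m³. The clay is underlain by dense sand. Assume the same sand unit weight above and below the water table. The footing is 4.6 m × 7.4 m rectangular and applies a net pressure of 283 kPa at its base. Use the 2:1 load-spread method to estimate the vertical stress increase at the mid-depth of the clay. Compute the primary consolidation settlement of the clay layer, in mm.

Mid-depth of clay below the ground surface: z = 4 + 5.7/2 = 6.85 m.
Total vertical stress at mid-clay: σ_v = 19×4 + 18.1×2.85 = 127.59 kPa.
Pore pressure: u = 9.81×(6.85 − 0) = 67.198 kPa.
Initial effective stress: σ'_0 = σ_v − u = 127.59 − 67.198 = 60.392 kPa.
Stress increase at mid-clay by the 2:1 spreading method:
Δσ = qBL/((B+z)(L+z)) = 283×4.6×7.4/((4.6+6.85)(7.4+6.85)) = 59.041 kPa
Final effective stress: σ'_f = σ'_0 + Δσ = 60.392 + 59.041 = 119.43 kPa.
Normally consolidated clay, so the full stress increment lies on the virgin compression line:
S_c = C_c·H/(1+e₀)·log₁₀(σ'_f/σ'_0) = 0.25×5.7/(1+0.64)×log₁₀(119.43/60.392)
    = 0.8689 × 0.29613 = 0.2573 m

S_c ≈ 257 mm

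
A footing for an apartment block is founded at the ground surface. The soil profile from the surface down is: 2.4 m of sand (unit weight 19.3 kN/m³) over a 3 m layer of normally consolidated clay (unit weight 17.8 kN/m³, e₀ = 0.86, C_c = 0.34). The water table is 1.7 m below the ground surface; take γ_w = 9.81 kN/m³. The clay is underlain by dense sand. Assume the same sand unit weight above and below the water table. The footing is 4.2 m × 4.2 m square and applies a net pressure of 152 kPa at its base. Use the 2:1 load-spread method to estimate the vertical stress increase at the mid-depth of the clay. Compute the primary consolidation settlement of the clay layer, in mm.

Mid-depth of clay below the ground surface: z = 2.4 + 3/2 = 3.9 m.
Total vertical stress at mid-clay: σ_v = 19.3×2.4 + 17.8×1.5 = 73.02 kPa.
Pore pressure: u = 9.81×(3.9 − 1.7) = 21.582 kPa.
Initial effective stress: σ'_0 = σ_v − u = 73.02 − 21.582 = 51.438 kPa.
Stress increase at mid-clay by the 2:1 spreading method:
Δσ = qBL/((B+z)(L+z)) = 152×4.2×4.2/((4.2+3.9)(4.2+3.9)) = 40.867 kPa
Final effective stress: σ'_f = σ'_0 + Δσ = 51.438 + 40.867 = 92.305 kPa.
Normally consolidated clay, so the full stress increment lies on the virgin compression line:
S_c = C_c·H/(1+e₀)·log₁₀(σ'_f/σ'_0) = 0.34×3/(1+0.86)×log₁₀(92.305/51.438)
    = 0.54839 × 0.25394 = 0.1393 m

S_c ≈ 139 mm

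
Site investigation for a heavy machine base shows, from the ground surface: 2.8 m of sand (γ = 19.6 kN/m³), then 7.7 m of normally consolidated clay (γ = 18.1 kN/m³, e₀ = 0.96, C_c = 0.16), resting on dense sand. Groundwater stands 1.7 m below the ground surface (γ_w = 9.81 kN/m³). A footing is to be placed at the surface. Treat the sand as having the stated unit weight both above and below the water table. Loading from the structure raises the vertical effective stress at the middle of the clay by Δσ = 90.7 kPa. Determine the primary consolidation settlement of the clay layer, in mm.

S_c ≈ 214 mm

Mid-depth of clay below the ground surface: z = 2.8 + 7.7/2 = 6.65 m.
Total vertical stress at mid-clay: σ_v = 19.6×2.8 + 18.1×3.85 = 124.56 kPa.
Pore pressure: u = 9.81×(6.65 − 1.7) = 48.56 kPa.
Initial effective stress: σ'_0 = σ_v − u = 124.56 − 48.56 = 76 kPa.
Final effective stress: σ'_f = σ'_0 + Δσ = 76 + 90.7 = 166.7 kPa.
Normally consolidated clay, so the full stress increment lies on the virgin compression line:
S_c = C_c·H/(1+e₀)·log₁₀(σ'_f/σ'_0) = 0.16×7.7/(1+0.96)×log₁₀(166.7/76)
    = 0.62857 × 0.34112 = 0.2144 m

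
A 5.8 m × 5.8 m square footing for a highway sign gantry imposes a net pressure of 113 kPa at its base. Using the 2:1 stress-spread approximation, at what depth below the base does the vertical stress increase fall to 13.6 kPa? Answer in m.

z ≈ 10.9 m

2:1 spreading — at depth z the loaded area has grown by z in each plan dimension:
qB²/(B+z)² = Δσ_z ⇒ z = B(√(q/Δσ_z) − 1) = 5.8×(√(113/13.6) − 1) = 10.92 m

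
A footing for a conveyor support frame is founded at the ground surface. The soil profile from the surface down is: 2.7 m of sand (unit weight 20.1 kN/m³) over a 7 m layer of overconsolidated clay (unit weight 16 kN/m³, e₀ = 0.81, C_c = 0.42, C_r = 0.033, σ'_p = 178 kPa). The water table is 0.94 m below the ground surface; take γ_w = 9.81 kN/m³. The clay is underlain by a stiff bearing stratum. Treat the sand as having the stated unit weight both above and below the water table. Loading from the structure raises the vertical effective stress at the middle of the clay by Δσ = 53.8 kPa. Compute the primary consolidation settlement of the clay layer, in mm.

S_c ≈ 36.1 mm

Mid-depth of clay below the ground surface: z = 2.7 + 7/2 = 6.2 m.
Total vertical stress at mid-clay: σ_v = 20.1×2.7 + 16×3.5 = 110.27 kPa.
Pore pressure: u = 9.81×(6.2 − 0.94) = 51.601 kPa.
Initial effective stress: σ'_0 = σ_v − u = 110.27 − 51.601 = 58.669 kPa.
Final effective stress: σ'_f = 58.669 + 53.8 = 112.47 kPa.
σ'_f = 112.47 ≤ σ'_p = 178 kPa, so the clay remains overconsolidated and only the recompression index applies:
S_c = C_r·H/(1+e₀)·log₁₀(σ'_f/σ'_0) = 0.033×7/1.81×log₁₀(112.47/58.669)
    = 0.12762 × 0.28263 = 0.03607 m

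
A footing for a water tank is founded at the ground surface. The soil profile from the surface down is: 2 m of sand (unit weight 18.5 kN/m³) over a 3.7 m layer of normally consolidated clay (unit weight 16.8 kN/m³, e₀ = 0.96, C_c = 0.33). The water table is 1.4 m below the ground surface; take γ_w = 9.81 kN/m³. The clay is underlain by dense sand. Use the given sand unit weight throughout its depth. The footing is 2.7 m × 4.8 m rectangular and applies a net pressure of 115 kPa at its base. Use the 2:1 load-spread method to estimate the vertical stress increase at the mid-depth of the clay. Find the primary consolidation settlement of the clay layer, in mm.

S_c ≈ 127 mm

Mid-depth of clay below the ground surface: z = 2 + 3.7/2 = 3.85 m.
Total vertical stress at mid-clay: σ_v = 18.5×2 + 16.8×1.85 = 68.08 kPa.
Pore pressure: u = 9.81×(3.85 − 1.4) = 24.035 kPa.
Initial effective stress: σ'_0 = σ_v − u = 68.08 − 24.035 = 44.045 kPa.
Stress increase at mid-clay by the 2:1 spreading method:
Δσ = qBL/((B+z)(L+z)) = 115×2.7×4.8/((2.7+3.85)(4.8+3.85)) = 26.305 kPa
Final effective stress: σ'_f = σ'_0 + Δσ = 44.045 + 26.305 = 70.35 kPa.
Normally consolidated clay, so the full stress increment lies on the virgin compression line:
S_c = C_c·H/(1+e₀)·log₁₀(σ'_f/σ'_0) = 0.33×3.7/(1+0.96)×log₁₀(70.35/44.045)
    = 0.62296 × 0.20337 = 0.1267 m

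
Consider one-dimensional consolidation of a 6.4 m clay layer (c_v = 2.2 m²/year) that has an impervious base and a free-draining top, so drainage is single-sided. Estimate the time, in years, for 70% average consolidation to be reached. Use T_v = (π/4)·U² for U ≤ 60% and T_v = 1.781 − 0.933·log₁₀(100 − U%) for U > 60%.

Drainage path length: H_d = H = 6.4 m (single drainage).
U > 60%: T_v = 1.781 − 0.933·log₁₀(100 − 70) = 0.40285.
t = T_v·H_d²/c_v = 0.40285×6.4²/2.2 = 7.5 years.

t ≈ 7.5 years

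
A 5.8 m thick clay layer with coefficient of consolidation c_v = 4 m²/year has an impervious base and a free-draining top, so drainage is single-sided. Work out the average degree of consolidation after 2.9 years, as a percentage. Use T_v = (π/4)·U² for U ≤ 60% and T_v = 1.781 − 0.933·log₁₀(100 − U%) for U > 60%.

Drainage path length: H_d = H = 5.8 m (single drainage).
T_v = c_v·t/H_d² = 4×2.9/5.8² = 0.34483.
T_v = 0.34483 corresponds to the U > 60% branch:
U = 1 − 10^((1.781 − T_v)/0.933)/100 = 0.6538

U ≈ 65.4 %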